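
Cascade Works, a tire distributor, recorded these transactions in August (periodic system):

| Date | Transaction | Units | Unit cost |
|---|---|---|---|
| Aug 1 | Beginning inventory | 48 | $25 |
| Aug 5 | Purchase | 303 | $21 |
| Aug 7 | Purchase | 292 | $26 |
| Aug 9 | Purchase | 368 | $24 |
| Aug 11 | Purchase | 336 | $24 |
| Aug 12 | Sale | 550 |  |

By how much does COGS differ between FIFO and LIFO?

FIFO COGS: 48 @ $25 + 303 @ $21 + 199 @ $26 = $12,737
LIFO COGS: 336 @ $24 + 214 @ $24 = $13,200
Difference = |$12,737 − $13,200| = $463

$463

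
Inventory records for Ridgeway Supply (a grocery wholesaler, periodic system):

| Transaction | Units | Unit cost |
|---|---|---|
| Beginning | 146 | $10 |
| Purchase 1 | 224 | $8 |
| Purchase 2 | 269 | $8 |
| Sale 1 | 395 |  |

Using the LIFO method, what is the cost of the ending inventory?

Sale 1 (395) [LIFO — newest first]: 269 @ $8 + 126 @ $8 = $3,160
Ending inventory: 146 @ $10 + 98 @ $8 = $2,244

Ending inventory = $2,244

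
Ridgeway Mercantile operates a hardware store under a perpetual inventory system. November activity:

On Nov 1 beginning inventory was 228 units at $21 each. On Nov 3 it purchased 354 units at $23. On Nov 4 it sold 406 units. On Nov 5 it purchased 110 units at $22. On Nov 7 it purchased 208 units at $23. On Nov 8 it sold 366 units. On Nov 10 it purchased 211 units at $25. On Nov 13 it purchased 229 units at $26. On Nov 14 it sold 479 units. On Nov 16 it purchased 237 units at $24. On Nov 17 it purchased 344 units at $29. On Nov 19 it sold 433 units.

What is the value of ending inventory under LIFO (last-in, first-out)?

Ending inventory = $5,421

Nov 4, 406 sold [LIFO — newest first]: 354 @ $23 + 52 @ $21 = $9,234
Nov 8, 366 sold [LIFO — newest first]: 208 @ $23 + 110 @ $22 + 48 @ $21 = $8,212
Nov 14, 479 sold [LIFO — newest first]: 229 @ $26 + 211 @ $25 + 39 @ $21 = $12,048
Nov 19, 433 sold [LIFO — newest first]: 344 @ $29 + 89 @ $24 = $12,112
Total COGS = $9,234 + $8,212 + $12,048 + $12,112 = $41,606
Ending inventory: 89 @ $21 + 148 @ $24 = $5,421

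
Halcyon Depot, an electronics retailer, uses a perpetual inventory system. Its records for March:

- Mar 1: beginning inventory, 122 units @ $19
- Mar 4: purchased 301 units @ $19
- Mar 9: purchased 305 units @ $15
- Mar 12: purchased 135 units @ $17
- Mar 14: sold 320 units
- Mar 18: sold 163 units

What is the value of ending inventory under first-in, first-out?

Ending inventory = $5,970

Mar 14, 320 sold [FIFO — oldest first]: 122 @ $19 + 198 @ $19 = $6,080
Mar 18, 163 sold [FIFO — oldest first]: 103 @ $19 + 60 @ $15 = $2,857
Total COGS = $6,080 + $2,857 = $8,937
Ending inventory: 245 @ $15 + 135 @ $17 = $5,970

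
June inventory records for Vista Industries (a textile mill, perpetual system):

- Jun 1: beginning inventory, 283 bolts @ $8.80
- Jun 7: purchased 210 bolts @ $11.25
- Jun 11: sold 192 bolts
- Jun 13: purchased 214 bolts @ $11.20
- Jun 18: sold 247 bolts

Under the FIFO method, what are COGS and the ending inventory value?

COGS = $4,245.40; ending inventory = $3,004.30

Jun 11, 192 sold [FIFO — oldest first]: 192 @ $8.80 = $1,689.60
Jun 18, 247 sold [FIFO — oldest first]: 91 @ $8.80 + 156 @ $11.25 = $2,555.80
Total COGS = $1,689.60 + $2,555.80 = $4,245.40
Ending inventory: 54 @ $11.25 + 214 @ $11.20 = $3,004.30
Check: goods available $7,249.70 = COGS $4,245.40 + ending $3,004.30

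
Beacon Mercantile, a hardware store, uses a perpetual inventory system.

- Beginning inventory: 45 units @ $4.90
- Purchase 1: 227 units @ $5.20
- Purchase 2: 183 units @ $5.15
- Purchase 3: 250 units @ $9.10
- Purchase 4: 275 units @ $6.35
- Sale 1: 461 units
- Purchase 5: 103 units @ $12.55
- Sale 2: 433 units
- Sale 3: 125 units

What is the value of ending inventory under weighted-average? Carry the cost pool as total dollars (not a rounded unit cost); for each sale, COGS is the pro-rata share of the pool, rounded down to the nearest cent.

After Beginning: 45 on hand, pool $220.50 (≈ $4.9000 each)
After Purchase 1: 272 on hand, pool $1,400.90 (≈ $5.1504 each)
After Purchase 2: 455 on hand, pool $2,343.35 (≈ $5.1502 each)
After Purchase 3: 705 on hand, pool $4,618.35 (≈ $6.5509 each)
After Purchase 4: 980 on hand, pool $6,364.60 (≈ $6.4945 each)
Sale 1, sell 461: 461/980 × $6,364.60 → $2,993.95
After Purchase 5: 622 on hand, pool $4,663.30 (≈ $7.4973 each)
Sale 2, sell 433: 433/622 × $4,663.30 → $3,246.31
Sale 3, sell 125: 125/189 × $1,416.99 → $937.16
Total COGS = $2,993.95 + $3,246.31 + $937.16 = $7,177.42
Ending inventory (cost pool remaining) = $479.83

Ending inventory = $479.83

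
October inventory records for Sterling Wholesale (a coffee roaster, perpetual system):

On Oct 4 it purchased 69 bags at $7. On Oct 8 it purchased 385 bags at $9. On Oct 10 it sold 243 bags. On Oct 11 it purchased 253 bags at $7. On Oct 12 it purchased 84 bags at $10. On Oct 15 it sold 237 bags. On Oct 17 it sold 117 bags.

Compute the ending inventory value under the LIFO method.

Oct 10, 243 sold [LIFO — newest first]: 243 @ $9 = $2,187
Oct 15, 237 sold [LIFO — newest first]: 84 @ $10 + 153 @ $7 = $1,911
Oct 17, 117 sold [LIFO — newest first]: 100 @ $7 + 17 @ $9 = $853
Total COGS = $2,187 + $1,911 + $853 = $4,951
Ending inventory: 69 @ $7 + 125 @ $9 = $1,608

Ending inventory = $1,608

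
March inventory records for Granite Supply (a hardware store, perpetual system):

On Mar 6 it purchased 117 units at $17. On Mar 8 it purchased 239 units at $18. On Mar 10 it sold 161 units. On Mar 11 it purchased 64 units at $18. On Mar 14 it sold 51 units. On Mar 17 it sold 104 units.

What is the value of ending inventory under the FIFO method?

Mar 10, 161 sold [FIFO — oldest first]: 117 @ $17 + 44 @ $18 = $2,781
Mar 14, 51 sold [FIFO — oldest first]: 51 @ $18 = $918
Mar 17, 104 sold [FIFO — oldest first]: 104 @ $18 = $1,872
Total COGS = $2,781 + $918 + $1,872 = $5,571
Ending inventory: 40 @ $18 + 64 @ $18 = $1,872

Ending inventory = $1,872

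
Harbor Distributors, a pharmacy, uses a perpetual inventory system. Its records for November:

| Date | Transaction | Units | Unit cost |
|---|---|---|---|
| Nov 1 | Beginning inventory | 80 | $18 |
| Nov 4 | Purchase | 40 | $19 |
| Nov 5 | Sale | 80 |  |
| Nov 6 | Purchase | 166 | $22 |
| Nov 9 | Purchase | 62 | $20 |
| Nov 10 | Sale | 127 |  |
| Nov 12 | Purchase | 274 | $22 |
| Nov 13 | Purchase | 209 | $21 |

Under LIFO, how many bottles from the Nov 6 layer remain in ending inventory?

Nov 5, 80 sold [LIFO — newest first]: 40 @ $19 + 40 @ $18 = $1,480
Nov 10, 127 sold [LIFO — newest first]: 62 @ $20 + 65 @ $22 = $2,670
Total COGS = $1,480 + $2,670 = $4,150
Ending inventory: 40 @ $18 + 101 @ $22 + 274 @ $22 + 209 @ $21 = $13,359

101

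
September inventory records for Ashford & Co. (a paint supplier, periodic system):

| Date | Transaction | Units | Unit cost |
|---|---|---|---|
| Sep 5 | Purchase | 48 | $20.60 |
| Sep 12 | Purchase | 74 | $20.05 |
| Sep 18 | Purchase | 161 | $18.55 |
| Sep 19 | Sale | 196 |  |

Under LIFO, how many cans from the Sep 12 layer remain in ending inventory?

Sep 19, 196 sold [LIFO — newest first]: 161 @ $18.55 + 35 @ $20.05 = $3,688.30
Ending inventory: 48 @ $20.60 + 39 @ $20.05 = $1,770.75

39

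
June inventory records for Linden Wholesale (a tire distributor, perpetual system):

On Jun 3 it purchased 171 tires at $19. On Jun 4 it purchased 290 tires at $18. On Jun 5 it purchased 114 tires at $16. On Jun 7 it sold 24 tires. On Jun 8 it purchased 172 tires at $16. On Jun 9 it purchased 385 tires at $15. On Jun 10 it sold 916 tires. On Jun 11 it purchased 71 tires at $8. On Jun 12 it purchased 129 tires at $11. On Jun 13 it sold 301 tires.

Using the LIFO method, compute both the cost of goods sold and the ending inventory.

Jun 7, 24 sold [LIFO — newest first]: 24 @ $16 = $384
Jun 10, 916 sold [LIFO — newest first]: 385 @ $15 + 172 @ $16 + 90 @ $16 + 269 @ $18 = $14,809
Jun 13, 301 sold [LIFO — newest first]: 129 @ $11 + 71 @ $8 + 21 @ $18 + 80 @ $19 = $3,885
Total COGS = $384 + $14,809 + $3,885 = $19,078
Ending inventory: 91 @ $19 = $1,729

COGS = $19,078; ending inventory = $1,729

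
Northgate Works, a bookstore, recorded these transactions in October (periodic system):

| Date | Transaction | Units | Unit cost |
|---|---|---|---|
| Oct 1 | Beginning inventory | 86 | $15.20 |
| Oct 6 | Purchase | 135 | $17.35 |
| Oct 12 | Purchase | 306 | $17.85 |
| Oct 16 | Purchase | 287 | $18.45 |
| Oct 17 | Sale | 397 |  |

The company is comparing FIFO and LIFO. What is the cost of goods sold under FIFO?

COGS = $6,791.05

FIFO COGS: 86 @ $15.20 + 135 @ $17.35 + 176 @ $17.85 = $6,791.05
LIFO COGS: 287 @ $18.45 + 110 @ $17.85 = $7,258.65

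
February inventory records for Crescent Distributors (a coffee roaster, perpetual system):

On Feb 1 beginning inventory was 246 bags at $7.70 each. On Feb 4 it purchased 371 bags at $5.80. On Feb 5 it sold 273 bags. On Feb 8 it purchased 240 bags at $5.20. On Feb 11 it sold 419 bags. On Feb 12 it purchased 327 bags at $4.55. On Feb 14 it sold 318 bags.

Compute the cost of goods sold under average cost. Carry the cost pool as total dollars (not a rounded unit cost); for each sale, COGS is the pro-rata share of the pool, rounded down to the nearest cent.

COGS = $5,905.55

After Feb 1: 246 on hand, pool $1,894.20 (≈ $7.7000 each)
After Feb 4: 617 on hand, pool $4,046.00 (≈ $6.5575 each)
Feb 5, sell 273: 273/617 × $4,046.00 → $1,790.20
After Feb 8: 584 on hand, pool $3,503.80 (≈ $5.9997 each)
Feb 11, sell 419: 419/584 × $3,503.80 → $2,513.85
After Feb 12: 492 on hand, pool $2,477.80 (≈ $5.0362 each)
Feb 14, sell 318: 318/492 × $2,477.80 → $1,601.50
Total COGS = $1,790.20 + $2,513.85 + $1,601.50 = $5,905.55
Ending inventory (cost pool remaining) = $876.30
Check: goods available $6,781.85 = COGS $5,905.55 + ending $876.30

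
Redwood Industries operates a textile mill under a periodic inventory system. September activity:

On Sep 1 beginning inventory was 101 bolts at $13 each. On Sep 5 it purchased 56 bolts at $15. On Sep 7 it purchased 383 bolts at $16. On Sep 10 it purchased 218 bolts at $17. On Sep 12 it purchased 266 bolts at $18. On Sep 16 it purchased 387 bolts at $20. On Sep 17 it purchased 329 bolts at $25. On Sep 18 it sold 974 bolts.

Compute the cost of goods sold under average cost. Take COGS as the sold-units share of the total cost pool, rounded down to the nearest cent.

Sep 18, sell 974: 974/1740 × $32,740.00 → $18,326.87
Ending inventory (cost pool remaining) = $14,413.13

COGS = $18,326.87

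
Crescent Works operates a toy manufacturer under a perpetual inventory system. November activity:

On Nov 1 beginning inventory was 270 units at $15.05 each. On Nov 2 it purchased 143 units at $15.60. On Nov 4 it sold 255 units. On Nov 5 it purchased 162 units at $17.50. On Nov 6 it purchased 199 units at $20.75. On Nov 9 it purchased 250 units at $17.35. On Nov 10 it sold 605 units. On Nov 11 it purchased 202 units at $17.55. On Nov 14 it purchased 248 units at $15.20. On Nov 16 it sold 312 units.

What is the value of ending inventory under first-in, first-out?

Ending inventory = $4,717.30

Nov 4, 255 sold [FIFO — oldest first]: 255 @ $15.05 = $3,837.75
Nov 10, 605 sold [FIFO — oldest first]: 15 @ $15.05 + 143 @ $15.60 + 162 @ $17.50 + 199 @ $20.75 + 86 @ $17.35 = $10,912.90
Nov 16, 312 sold [FIFO — oldest first]: 164 @ $17.35 + 148 @ $17.55 = $5,442.80
Total COGS = $3,837.75 + $10,912.90 + $5,442.80 = $20,193.45
Ending inventory: 54 @ $17.55 + 248 @ $15.20 = $4,717.30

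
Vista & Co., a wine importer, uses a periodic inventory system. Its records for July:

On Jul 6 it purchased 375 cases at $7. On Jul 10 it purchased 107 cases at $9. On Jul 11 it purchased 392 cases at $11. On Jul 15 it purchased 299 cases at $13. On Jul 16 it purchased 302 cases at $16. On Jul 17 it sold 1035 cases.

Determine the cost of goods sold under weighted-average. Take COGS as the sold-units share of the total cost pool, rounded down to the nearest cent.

COGS = $11,661.46

Jul 17, sell 1035: 1035/1475 × $16,619.00 → $11,661.46
Ending inventory (cost pool remaining) = $4,957.54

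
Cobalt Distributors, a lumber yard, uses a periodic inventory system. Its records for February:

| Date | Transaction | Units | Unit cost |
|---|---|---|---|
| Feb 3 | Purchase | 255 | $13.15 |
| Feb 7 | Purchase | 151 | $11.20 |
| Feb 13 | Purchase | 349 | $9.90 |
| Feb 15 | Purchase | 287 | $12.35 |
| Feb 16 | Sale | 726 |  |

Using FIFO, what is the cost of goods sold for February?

Feb 16, 726 sold [FIFO — oldest first]: 255 @ $13.15 + 151 @ $11.20 + 320 @ $9.90 = $8,212.45
Ending inventory: 29 @ $9.90 + 287 @ $12.35 = $3,831.55

COGS = $8,212.45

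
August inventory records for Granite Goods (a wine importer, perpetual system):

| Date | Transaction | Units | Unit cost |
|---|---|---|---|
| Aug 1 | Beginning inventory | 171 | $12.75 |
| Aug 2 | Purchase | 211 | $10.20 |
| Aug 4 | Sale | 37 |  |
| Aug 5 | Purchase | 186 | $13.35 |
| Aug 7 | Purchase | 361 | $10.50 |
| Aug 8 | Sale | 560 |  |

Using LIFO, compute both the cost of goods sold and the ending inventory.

COGS = $6,783.60; ending inventory = $3,822.45

Aug 4, 37 sold [LIFO — newest first]: 37 @ $10.20 = $377.40
Aug 8, 560 sold [LIFO — newest first]: 361 @ $10.50 + 186 @ $13.35 + 13 @ $10.20 = $6,406.20
Total COGS = $377.40 + $6,406.20 = $6,783.60
Ending inventory: 171 @ $12.75 + 161 @ $10.20 = $3,822.45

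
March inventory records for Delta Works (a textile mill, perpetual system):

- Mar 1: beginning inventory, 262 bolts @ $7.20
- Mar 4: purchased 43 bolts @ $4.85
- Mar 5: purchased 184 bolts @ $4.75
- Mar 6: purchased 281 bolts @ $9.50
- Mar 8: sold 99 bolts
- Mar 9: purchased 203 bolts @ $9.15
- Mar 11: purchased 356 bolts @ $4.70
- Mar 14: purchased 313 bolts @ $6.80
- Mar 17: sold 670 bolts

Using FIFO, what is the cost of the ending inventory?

Mar 8, 99 sold [FIFO — oldest first]: 99 @ $7.20 = $712.80
Mar 17, 670 sold [FIFO — oldest first]: 163 @ $7.20 + 43 @ $4.85 + 184 @ $4.75 + 280 @ $9.50 = $4,916.15
Total COGS = $712.80 + $4,916.15 = $5,628.95
Ending inventory: 1 @ $9.50 + 203 @ $9.15 + 356 @ $4.70 + 313 @ $6.80 = $5,668.55

Ending inventory = $5,668.55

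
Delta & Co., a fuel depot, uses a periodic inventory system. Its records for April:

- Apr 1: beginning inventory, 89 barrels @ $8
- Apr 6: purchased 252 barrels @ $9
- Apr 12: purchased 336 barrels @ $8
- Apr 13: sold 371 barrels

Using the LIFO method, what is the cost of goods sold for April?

Apr 13, 371 sold [LIFO — newest first]: 336 @ $8 + 35 @ $9 = $3,003
Ending inventory: 89 @ $8 + 217 @ $9 = $2,665
Check: goods available $5,668 = COGS $3,003 + ending $2,665

COGS = $3,003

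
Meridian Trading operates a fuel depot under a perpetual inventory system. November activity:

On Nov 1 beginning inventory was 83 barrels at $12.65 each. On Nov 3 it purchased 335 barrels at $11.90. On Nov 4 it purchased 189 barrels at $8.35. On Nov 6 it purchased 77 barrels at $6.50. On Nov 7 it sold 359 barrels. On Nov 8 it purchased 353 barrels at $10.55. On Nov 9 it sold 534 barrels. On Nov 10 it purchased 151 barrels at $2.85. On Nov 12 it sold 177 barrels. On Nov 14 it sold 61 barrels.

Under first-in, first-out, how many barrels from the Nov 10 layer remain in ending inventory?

Nov 7, 359 sold [FIFO — oldest first]: 83 @ $12.65 + 276 @ $11.90 = $4,334.35
Nov 9, 534 sold [FIFO — oldest first]: 59 @ $11.90 + 189 @ $8.35 + 77 @ $6.50 + 209 @ $10.55 = $4,985.70
Nov 12, 177 sold [FIFO — oldest first]: 144 @ $10.55 + 33 @ $2.85 = $1,613.25
Nov 14, 61 sold [FIFO — oldest first]: 61 @ $2.85 = $173.85
Total COGS = $4,334.35 + $4,985.70 + $1,613.25 + $173.85 = $11,107.15
Ending inventory: 57 @ $2.85 = $162.45

57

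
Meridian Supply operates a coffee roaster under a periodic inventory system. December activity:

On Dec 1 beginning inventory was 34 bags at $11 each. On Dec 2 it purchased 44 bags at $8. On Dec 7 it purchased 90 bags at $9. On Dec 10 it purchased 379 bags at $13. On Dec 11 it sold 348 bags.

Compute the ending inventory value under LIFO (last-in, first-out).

Dec 11, 348 sold [LIFO — newest first]: 348 @ $13 = $4,524
Ending inventory: 34 @ $11 + 44 @ $8 + 90 @ $9 + 31 @ $13 = $1,939
Check: goods available $6,463 = COGS $4,524 + ending $1,939

Ending inventory = $1,939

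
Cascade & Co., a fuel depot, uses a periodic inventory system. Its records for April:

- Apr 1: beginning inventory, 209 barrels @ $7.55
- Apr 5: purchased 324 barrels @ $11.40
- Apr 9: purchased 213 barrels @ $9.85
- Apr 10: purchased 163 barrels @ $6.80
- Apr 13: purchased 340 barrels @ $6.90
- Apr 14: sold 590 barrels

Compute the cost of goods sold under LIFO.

Apr 14, 590 sold [LIFO — newest first]: 340 @ $6.90 + 163 @ $6.80 + 87 @ $9.85 = $4,311.35
Ending inventory: 209 @ $7.55 + 324 @ $11.40 + 126 @ $9.85 = $6,512.65

COGS = $4,311.35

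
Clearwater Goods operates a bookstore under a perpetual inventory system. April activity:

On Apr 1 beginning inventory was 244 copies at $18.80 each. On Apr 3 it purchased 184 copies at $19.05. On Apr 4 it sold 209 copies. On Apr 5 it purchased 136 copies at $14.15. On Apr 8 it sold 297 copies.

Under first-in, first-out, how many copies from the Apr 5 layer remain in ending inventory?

58

Apr 4, 209 sold [FIFO — oldest first]: 209 @ $18.80 = $3,929.20
Apr 8, 297 sold [FIFO — oldest first]: 35 @ $18.80 + 184 @ $19.05 + 78 @ $14.15 = $5,266.90
Total COGS = $3,929.20 + $5,266.90 = $9,196.10
Ending inventory: 58 @ $14.15 = $820.70
Check: goods available $10,016.80 = COGS $9,196.10 + ending $820.70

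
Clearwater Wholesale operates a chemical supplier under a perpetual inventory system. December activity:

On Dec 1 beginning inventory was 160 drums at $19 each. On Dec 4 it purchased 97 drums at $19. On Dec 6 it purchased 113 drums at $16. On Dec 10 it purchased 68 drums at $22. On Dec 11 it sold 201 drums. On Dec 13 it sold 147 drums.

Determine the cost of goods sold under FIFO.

Dec 11, 201 sold [FIFO — oldest first]: 160 @ $19 + 41 @ $19 = $3,819
Dec 13, 147 sold [FIFO — oldest first]: 56 @ $19 + 91 @ $16 = $2,520
Total COGS = $3,819 + $2,520 = $6,339
Ending inventory: 22 @ $16 + 68 @ $22 = $1,848
Check: goods available $8,187 = COGS $6,339 + ending $1,848

COGS = $6,339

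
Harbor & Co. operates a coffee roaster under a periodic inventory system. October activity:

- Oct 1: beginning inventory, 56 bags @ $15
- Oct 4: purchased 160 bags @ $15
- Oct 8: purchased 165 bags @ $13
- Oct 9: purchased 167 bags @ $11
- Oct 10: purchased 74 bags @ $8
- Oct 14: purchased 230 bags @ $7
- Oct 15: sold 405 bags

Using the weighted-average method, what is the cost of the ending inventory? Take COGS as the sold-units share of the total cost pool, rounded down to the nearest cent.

Ending inventory = $4,944.29

Oct 15, sell 405: 405/852 × $9,424.00 → $4,479.71
Ending inventory (cost pool remaining) = $4,944.29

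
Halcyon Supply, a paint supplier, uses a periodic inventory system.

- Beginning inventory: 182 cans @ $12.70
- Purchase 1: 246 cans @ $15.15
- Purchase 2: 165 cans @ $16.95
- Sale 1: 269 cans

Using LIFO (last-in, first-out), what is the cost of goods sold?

COGS = $4,372.35

Sale 1 (269) [LIFO — newest first]: 165 @ $16.95 + 104 @ $15.15 = $4,372.35
Ending inventory: 182 @ $12.70 + 142 @ $15.15 = $4,462.70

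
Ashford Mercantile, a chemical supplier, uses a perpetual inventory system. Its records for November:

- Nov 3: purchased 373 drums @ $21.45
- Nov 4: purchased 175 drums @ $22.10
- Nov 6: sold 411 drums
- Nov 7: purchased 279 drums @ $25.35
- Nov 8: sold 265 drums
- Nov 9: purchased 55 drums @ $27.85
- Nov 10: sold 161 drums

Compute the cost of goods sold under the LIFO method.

Nov 6, 411 sold [LIFO — newest first]: 175 @ $22.10 + 236 @ $21.45 = $8,929.70
Nov 8, 265 sold [LIFO — newest first]: 265 @ $25.35 = $6,717.75
Nov 10, 161 sold [LIFO — newest first]: 55 @ $27.85 + 14 @ $25.35 + 92 @ $21.45 = $3,860.05
Total COGS = $8,929.70 + $6,717.75 + $3,860.05 = $19,507.50
Ending inventory: 45 @ $21.45 = $965.25

COGS = $19,507.50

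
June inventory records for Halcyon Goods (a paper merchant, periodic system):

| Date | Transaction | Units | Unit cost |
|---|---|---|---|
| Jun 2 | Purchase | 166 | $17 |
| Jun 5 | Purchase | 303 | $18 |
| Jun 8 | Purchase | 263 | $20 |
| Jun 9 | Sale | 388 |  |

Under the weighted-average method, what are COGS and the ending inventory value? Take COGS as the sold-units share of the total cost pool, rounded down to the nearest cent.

Jun 9, sell 388: 388/732 × $13,536.00 → $7,174.81
Ending inventory (cost pool remaining) = $6,361.19
Check: goods available $13,536.00 = COGS $7,174.81 + ending $6,361.19

COGS = $7,174.81; ending inventory = $6,361.19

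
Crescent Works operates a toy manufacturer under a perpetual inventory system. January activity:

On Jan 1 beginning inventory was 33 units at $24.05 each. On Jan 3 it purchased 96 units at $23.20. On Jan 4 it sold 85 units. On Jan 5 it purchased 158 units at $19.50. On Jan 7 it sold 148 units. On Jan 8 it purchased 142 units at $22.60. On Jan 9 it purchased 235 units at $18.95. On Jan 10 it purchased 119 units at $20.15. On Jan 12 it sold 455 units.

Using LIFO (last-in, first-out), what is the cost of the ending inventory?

Jan 4, 85 sold [LIFO — newest first]: 85 @ $23.20 = $1,972.00
Jan 7, 148 sold [LIFO — newest first]: 148 @ $19.50 = $2,886.00
Jan 12, 455 sold [LIFO — newest first]: 119 @ $20.15 + 235 @ $18.95 + 101 @ $22.60 = $9,133.70
Total COGS = $1,972.00 + $2,886.00 + $9,133.70 = $13,991.70
Ending inventory: 33 @ $24.05 + 11 @ $23.20 + 10 @ $19.50 + 41 @ $22.60 = $2,170.45

Ending inventory = $2,170.45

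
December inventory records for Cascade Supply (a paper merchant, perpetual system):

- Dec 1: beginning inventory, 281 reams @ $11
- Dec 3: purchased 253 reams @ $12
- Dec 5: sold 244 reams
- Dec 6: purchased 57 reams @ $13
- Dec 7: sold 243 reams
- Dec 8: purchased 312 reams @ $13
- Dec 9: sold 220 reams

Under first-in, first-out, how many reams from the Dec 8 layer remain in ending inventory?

196

Dec 5, 244 sold [FIFO — oldest first]: 244 @ $11 = $2,684
Dec 7, 243 sold [FIFO — oldest first]: 37 @ $11 + 206 @ $12 = $2,879
Dec 9, 220 sold [FIFO — oldest first]: 47 @ $12 + 57 @ $13 + 116 @ $13 = $2,813
Total COGS = $2,684 + $2,879 + $2,813 = $8,376
Ending inventory: 196 @ $13 = $2,548
Check: goods available $10,924 = COGS $8,376 + ending $2,548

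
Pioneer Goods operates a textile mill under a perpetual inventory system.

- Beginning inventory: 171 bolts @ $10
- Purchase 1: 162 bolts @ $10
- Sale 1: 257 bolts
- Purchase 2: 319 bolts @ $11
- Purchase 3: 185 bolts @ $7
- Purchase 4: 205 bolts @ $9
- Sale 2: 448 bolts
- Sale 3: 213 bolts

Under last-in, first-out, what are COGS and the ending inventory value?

COGS = $8,691; ending inventory = $1,288

Sale 1 (257) [LIFO — newest first]: 162 @ $10 + 95 @ $10 = $2,570
Sale 2 (448) [LIFO — newest first]: 205 @ $9 + 185 @ $7 + 58 @ $11 = $3,778
Sale 3 (213) [LIFO — newest first]: 213 @ $11 = $2,343
Total COGS = $2,570 + $3,778 + $2,343 = $8,691
Ending inventory: 76 @ $10 + 48 @ $11 = $1,288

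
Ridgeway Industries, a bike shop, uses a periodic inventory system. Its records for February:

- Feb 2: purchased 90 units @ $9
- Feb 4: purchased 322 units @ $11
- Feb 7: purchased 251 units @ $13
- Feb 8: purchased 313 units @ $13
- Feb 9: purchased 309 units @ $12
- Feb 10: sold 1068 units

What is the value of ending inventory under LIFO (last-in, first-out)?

Feb 10, 1068 sold [LIFO — newest first]: 309 @ $12 + 313 @ $13 + 251 @ $13 + 195 @ $11 = $13,185
Ending inventory: 90 @ $9 + 127 @ $11 = $2,207
Check: goods available $15,392 = COGS $13,185 + ending $2,207

Ending inventory = $2,207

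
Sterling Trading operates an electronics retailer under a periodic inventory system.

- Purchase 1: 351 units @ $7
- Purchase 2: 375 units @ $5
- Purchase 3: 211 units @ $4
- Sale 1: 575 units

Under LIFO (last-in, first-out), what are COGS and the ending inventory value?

COGS = $2,664; ending inventory = $2,512

Sale 1 (575) [LIFO — newest first]: 211 @ $4 + 364 @ $5 = $2,664
Ending inventory: 351 @ $7 + 11 @ $5 = $2,512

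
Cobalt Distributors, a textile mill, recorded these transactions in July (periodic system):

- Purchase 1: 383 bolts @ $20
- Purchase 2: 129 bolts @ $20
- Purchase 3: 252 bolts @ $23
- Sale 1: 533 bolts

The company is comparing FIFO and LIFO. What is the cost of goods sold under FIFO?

COGS = $10,723

FIFO COGS: 383 @ $20 + 129 @ $20 + 21 @ $23 = $10,723
LIFO COGS: 252 @ $23 + 129 @ $20 + 152 @ $20 = $11,416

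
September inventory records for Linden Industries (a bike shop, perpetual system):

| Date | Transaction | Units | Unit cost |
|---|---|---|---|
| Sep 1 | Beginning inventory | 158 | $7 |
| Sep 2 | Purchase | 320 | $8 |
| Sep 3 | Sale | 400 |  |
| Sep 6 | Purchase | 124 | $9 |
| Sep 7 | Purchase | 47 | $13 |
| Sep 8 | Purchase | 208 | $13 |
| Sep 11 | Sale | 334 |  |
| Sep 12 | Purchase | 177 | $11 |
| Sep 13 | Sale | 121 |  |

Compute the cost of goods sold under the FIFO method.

COGS = $8,071

Sep 3, 400 sold [FIFO — oldest first]: 158 @ $7 + 242 @ $8 = $3,042
Sep 11, 334 sold [FIFO — oldest first]: 78 @ $8 + 124 @ $9 + 47 @ $13 + 85 @ $13 = $3,456
Sep 13, 121 sold [FIFO — oldest first]: 121 @ $13 = $1,573
Total COGS = $3,042 + $3,456 + $1,573 = $8,071
Ending inventory: 2 @ $13 + 177 @ $11 = $1,973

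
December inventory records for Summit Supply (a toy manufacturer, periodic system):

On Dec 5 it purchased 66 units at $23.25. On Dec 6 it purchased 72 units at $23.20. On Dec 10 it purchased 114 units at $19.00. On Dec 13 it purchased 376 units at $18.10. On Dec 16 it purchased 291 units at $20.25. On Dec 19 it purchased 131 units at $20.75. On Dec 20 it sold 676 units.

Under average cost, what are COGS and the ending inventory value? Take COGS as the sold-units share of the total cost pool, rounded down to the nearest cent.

COGS = $13,383.19; ending inventory = $7,404.31

Dec 20, sell 676: 676/1050 × $20,787.50 → $13,383.19
Ending inventory (cost pool remaining) = $7,404.31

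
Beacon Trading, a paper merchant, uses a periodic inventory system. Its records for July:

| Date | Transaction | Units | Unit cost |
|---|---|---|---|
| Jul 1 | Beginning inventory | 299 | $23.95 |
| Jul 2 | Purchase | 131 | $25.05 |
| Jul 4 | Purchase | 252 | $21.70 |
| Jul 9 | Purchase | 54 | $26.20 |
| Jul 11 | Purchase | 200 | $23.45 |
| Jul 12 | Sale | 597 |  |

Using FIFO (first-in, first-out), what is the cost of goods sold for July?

Jul 12, 597 sold [FIFO — oldest first]: 299 @ $23.95 + 131 @ $25.05 + 167 @ $21.70 = $14,066.50
Ending inventory: 85 @ $21.70 + 54 @ $26.20 + 200 @ $23.45 = $7,949.30
Check: goods available $22,015.80 = COGS $14,066.50 + ending $7,949.30

COGS = $14,066.50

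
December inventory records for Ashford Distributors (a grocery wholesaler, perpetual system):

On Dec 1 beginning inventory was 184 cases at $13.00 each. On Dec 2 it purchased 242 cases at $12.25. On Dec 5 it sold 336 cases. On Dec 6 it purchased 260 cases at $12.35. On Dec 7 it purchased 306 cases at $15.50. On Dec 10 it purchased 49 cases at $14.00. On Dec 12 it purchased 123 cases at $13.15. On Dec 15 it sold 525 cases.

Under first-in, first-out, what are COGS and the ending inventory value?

Dec 5, 336 sold [FIFO — oldest first]: 184 @ $13.00 + 152 @ $12.25 = $4,254.00
Dec 15, 525 sold [FIFO — oldest first]: 90 @ $12.25 + 260 @ $12.35 + 175 @ $15.50 = $7,026.00
Total COGS = $4,254.00 + $7,026.00 = $11,280.00
Ending inventory: 131 @ $15.50 + 49 @ $14.00 + 123 @ $13.15 = $4,333.95

COGS = $11,280.00; ending inventory = $4,333.95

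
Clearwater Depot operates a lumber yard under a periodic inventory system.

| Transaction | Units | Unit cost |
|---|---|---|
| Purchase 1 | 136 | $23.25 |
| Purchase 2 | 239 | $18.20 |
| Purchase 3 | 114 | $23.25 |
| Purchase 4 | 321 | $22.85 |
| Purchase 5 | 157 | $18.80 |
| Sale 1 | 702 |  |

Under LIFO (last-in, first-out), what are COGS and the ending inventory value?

COGS = $14,938.95; ending inventory = $5,509.80

Sale 1 (702) [LIFO — newest first]: 157 @ $18.80 + 321 @ $22.85 + 114 @ $23.25 + 110 @ $18.20 = $14,938.95
Ending inventory: 136 @ $23.25 + 129 @ $18.20 = $5,509.80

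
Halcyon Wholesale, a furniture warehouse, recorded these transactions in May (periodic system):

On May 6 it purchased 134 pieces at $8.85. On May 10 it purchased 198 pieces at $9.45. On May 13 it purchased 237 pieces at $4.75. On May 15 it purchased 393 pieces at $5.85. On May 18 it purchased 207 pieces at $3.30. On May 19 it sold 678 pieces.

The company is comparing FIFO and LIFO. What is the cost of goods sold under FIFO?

FIFO COGS: 134 @ $8.85 + 198 @ $9.45 + 237 @ $4.75 + 109 @ $5.85 = $4,820.40
LIFO COGS: 207 @ $3.30 + 393 @ $5.85 + 78 @ $4.75 = $3,352.65

COGS = $4,820.40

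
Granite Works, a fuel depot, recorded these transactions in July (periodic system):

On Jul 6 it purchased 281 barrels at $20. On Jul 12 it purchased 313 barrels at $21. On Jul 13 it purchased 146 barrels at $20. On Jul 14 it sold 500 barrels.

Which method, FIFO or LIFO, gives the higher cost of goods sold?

FIFO COGS: 281 @ $20 + 219 @ $21 = $10,219
LIFO COGS: 146 @ $20 + 313 @ $21 + 41 @ $20 = $10,313

LIFO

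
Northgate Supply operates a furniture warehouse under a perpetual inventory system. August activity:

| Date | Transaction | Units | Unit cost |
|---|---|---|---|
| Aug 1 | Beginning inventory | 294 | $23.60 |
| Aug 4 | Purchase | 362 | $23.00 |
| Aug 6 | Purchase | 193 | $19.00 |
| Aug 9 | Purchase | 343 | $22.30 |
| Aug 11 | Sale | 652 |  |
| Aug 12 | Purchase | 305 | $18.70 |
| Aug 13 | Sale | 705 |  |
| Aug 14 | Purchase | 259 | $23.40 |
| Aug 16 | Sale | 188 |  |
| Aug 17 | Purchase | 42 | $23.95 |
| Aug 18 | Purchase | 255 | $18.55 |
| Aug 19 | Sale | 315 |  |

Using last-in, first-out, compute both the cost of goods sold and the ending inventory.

COGS = $39,536.35; ending inventory = $4,544.20

Aug 11, 652 sold [LIFO — newest first]: 343 @ $22.30 + 193 @ $19.00 + 116 @ $23.00 = $13,983.90
Aug 13, 705 sold [LIFO — newest first]: 305 @ $18.70 + 246 @ $23.00 + 154 @ $23.60 = $14,995.90
Aug 16, 188 sold [LIFO — newest first]: 188 @ $23.40 = $4,399.20
Aug 19, 315 sold [LIFO — newest first]: 255 @ $18.55 + 42 @ $23.95 + 18 @ $23.40 = $6,157.35
Total COGS = $13,983.90 + $14,995.90 + $4,399.20 + $6,157.35 = $39,536.35
Ending inventory: 140 @ $23.60 + 53 @ $23.40 = $4,544.20
Check: goods available $44,080.55 = COGS $39,536.35 + ending $4,544.20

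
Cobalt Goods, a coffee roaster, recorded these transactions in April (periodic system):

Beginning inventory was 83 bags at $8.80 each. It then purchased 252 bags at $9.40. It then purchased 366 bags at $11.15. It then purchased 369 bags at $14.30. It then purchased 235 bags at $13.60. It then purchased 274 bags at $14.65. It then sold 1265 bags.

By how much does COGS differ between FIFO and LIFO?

$1,656.30

FIFO COGS: 83 @ $8.80 + 252 @ $9.40 + 366 @ $11.15 + 369 @ $14.30 + 195 @ $13.60 = $15,108.80
LIFO COGS: 274 @ $14.65 + 235 @ $13.60 + 369 @ $14.30 + 366 @ $11.15 + 21 @ $9.40 = $16,765.10
Difference = |$15,108.80 − $16,765.10| = $1,656.30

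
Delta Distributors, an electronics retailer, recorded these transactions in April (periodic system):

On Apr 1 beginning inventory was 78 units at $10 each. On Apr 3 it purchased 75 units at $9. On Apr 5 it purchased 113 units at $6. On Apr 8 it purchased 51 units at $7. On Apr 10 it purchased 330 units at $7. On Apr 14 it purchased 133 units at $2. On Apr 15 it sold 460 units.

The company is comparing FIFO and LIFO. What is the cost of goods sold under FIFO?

COGS = $3,491

FIFO COGS: 78 @ $10 + 75 @ $9 + 113 @ $6 + 51 @ $7 + 143 @ $7 = $3,491
LIFO COGS: 133 @ $2 + 327 @ $7 = $2,555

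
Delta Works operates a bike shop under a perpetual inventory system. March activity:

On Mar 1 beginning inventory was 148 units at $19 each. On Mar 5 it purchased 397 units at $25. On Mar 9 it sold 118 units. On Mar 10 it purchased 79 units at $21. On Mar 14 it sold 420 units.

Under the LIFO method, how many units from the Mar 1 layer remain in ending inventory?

Mar 9, 118 sold [LIFO — newest first]: 118 @ $25 = $2,950
Mar 14, 420 sold [LIFO — newest first]: 79 @ $21 + 279 @ $25 + 62 @ $19 = $9,812
Total COGS = $2,950 + $9,812 = $12,762
Ending inventory: 86 @ $19 = $1,634

86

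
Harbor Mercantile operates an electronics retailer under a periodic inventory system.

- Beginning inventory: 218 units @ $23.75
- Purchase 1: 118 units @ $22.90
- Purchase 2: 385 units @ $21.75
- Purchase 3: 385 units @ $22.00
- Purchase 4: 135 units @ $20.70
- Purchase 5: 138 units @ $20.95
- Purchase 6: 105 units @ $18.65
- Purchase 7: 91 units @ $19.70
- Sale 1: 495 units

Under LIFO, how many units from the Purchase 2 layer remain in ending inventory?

385

Sale 1 (495) [LIFO — newest first]: 91 @ $19.70 + 105 @ $18.65 + 138 @ $20.95 + 135 @ $20.70 + 26 @ $22.00 = $10,008.55
Ending inventory: 218 @ $23.75 + 118 @ $22.90 + 385 @ $21.75 + 359 @ $22.00 = $24,151.45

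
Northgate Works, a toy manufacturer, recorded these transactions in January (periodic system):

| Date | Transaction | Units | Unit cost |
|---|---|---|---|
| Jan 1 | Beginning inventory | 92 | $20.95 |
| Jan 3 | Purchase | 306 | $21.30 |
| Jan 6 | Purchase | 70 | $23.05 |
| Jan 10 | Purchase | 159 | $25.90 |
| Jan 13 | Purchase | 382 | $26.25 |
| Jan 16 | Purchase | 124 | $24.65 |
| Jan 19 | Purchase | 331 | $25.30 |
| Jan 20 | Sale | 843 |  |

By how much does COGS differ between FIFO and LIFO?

FIFO COGS: 92 @ $20.95 + 306 @ $21.30 + 70 @ $23.05 + 159 @ $25.90 + 216 @ $26.25 = $19,846.80
LIFO COGS: 331 @ $25.30 + 124 @ $24.65 + 382 @ $26.25 + 6 @ $25.90 = $21,613.80
Difference = |$19,846.80 − $21,613.80| = $1,767.00

$1,767.00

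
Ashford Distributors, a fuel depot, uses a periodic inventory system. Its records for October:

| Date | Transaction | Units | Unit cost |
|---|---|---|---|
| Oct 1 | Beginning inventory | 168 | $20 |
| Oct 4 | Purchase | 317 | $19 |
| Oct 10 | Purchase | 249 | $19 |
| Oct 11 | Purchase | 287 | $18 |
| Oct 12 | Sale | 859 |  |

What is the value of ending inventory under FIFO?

Ending inventory = $2,916

Oct 12, 859 sold [FIFO — oldest first]: 168 @ $20 + 317 @ $19 + 249 @ $19 + 125 @ $18 = $16,364
Ending inventory: 162 @ $18 = $2,916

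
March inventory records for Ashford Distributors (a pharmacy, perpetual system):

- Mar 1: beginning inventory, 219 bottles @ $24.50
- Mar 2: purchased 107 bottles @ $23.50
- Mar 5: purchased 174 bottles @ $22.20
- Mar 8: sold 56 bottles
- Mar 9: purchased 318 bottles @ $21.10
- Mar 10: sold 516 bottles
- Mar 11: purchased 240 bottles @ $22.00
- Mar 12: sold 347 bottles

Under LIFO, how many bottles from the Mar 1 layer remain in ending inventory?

Mar 8, 56 sold [LIFO — newest first]: 56 @ $22.20 = $1,243.20
Mar 10, 516 sold [LIFO — newest first]: 318 @ $21.10 + 118 @ $22.20 + 80 @ $23.50 = $11,209.40
Mar 12, 347 sold [LIFO — newest first]: 240 @ $22.00 + 27 @ $23.50 + 80 @ $24.50 = $7,874.50
Total COGS = $1,243.20 + $11,209.40 + $7,874.50 = $20,327.10
Ending inventory: 139 @ $24.50 = $3,405.50
Check: goods available $23,732.60 = COGS $20,327.10 + ending $3,405.50

139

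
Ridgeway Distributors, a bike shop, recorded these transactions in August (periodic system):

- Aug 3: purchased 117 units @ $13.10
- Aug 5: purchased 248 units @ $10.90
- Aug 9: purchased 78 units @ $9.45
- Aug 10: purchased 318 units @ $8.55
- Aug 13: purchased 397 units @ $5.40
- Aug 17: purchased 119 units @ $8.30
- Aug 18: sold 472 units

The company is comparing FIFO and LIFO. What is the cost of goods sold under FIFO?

FIFO COGS: 117 @ $13.10 + 248 @ $10.90 + 78 @ $9.45 + 29 @ $8.55 = $5,220.95
LIFO COGS: 119 @ $8.30 + 353 @ $5.40 = $2,893.90

COGS = $5,220.95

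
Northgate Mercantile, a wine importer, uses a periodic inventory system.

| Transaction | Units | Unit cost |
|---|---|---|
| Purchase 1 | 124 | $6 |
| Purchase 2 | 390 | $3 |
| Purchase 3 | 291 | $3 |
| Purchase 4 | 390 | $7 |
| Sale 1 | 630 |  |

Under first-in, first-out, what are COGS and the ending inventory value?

COGS = $2,262; ending inventory = $3,255

Sale 1 (630) [FIFO — oldest first]: 124 @ $6 + 390 @ $3 + 116 @ $3 = $2,262
Ending inventory: 175 @ $3 + 390 @ $7 = $3,255
Check: goods available $5,517 = COGS $2,262 + ending $3,255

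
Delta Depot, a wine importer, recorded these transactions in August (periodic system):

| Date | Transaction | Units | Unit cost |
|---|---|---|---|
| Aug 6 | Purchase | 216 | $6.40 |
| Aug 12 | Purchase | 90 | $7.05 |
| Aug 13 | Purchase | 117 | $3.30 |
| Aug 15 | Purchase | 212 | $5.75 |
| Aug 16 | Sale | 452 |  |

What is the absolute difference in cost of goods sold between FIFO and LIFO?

$118.95

FIFO COGS: 216 @ $6.40 + 90 @ $7.05 + 117 @ $3.30 + 29 @ $5.75 = $2,569.75
LIFO COGS: 212 @ $5.75 + 117 @ $3.30 + 90 @ $7.05 + 33 @ $6.40 = $2,450.80
Difference = |$2,569.75 − $2,450.80| = $118.95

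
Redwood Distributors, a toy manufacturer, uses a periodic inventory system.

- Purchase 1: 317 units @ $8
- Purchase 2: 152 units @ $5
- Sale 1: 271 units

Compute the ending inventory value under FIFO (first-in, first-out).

Ending inventory = $1,128

Sale 1 (271) [FIFO — oldest first]: 271 @ $8 = $2,168
Ending inventory: 46 @ $8 + 152 @ $5 = $1,128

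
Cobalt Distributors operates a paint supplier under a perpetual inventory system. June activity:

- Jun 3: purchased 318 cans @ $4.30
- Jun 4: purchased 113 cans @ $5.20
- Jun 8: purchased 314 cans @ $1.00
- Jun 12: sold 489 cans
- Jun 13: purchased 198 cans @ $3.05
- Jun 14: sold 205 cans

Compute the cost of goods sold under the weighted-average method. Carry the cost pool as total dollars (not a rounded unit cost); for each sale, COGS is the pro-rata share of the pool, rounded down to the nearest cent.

After Jun 3: 318 on hand, pool $1,367.40 (≈ $4.3000 each)
After Jun 4: 431 on hand, pool $1,955.00 (≈ $4.5360 each)
After Jun 8: 745 on hand, pool $2,269.00 (≈ $3.0456 each)
Jun 12, sell 489: 489/745 × $2,269.00 → $1,489.31
After Jun 13: 454 on hand, pool $1,383.59 (≈ $3.0476 each)
Jun 14, sell 205: 205/454 × $1,383.59 → $624.74
Total COGS = $1,489.31 + $624.74 = $2,114.05
Ending inventory (cost pool remaining) = $758.85
Check: goods available $2,872.90 = COGS $2,114.05 + ending $758.85

COGS = $2,114.05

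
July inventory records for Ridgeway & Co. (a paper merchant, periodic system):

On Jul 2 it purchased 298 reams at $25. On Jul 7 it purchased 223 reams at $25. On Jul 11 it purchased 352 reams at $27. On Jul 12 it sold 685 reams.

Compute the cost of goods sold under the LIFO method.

COGS = $17,829

Jul 12, 685 sold [LIFO — newest first]: 352 @ $27 + 223 @ $25 + 110 @ $25 = $17,829
Ending inventory: 188 @ $25 = $4,700
Check: goods available $22,529 = COGS $17,829 + ending $4,700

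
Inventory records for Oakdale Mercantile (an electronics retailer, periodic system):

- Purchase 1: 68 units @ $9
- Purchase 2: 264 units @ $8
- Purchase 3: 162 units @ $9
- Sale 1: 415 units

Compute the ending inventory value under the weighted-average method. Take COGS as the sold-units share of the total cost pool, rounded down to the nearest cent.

Ending inventory = $668.79

Sale 1, sell 415: 415/494 × $4,182.00 → $3,513.21
Ending inventory (cost pool remaining) = $668.79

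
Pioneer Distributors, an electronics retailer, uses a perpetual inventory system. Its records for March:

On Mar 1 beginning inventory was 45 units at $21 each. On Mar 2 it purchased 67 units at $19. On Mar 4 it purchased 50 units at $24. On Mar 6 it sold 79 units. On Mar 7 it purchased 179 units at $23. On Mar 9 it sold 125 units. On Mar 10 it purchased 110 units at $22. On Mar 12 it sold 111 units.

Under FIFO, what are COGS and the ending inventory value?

Mar 6, 79 sold [FIFO — oldest first]: 45 @ $21 + 34 @ $19 = $1,591
Mar 9, 125 sold [FIFO — oldest first]: 33 @ $19 + 50 @ $24 + 42 @ $23 = $2,793
Mar 12, 111 sold [FIFO — oldest first]: 111 @ $23 = $2,553
Total COGS = $1,591 + $2,793 + $2,553 = $6,937
Ending inventory: 26 @ $23 + 110 @ $22 = $3,018

COGS = $6,937; ending inventory = $3,018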